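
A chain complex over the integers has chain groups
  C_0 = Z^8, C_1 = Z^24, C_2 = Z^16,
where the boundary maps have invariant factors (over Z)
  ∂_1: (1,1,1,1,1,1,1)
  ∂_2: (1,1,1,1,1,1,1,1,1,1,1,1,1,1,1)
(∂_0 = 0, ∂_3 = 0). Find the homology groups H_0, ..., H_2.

H_0: b_0 = 8 − 0 − 7 = 1; torsion from ∂_1 factors > 1: none. So H_0 ≅ Z.
H_1: b_1 = 24 − 7 − 15 = 2; torsion from ∂_2 factors > 1: none. So H_1 ≅ Z^2.
H_2: b_2 = 16 − 15 − 0 = 1; torsion from ∂_3 factors > 1: none. So H_2 ≅ Z.

H_0 ≅ Z,  H_1 ≅ Z^2,  H_2 ≅ Z.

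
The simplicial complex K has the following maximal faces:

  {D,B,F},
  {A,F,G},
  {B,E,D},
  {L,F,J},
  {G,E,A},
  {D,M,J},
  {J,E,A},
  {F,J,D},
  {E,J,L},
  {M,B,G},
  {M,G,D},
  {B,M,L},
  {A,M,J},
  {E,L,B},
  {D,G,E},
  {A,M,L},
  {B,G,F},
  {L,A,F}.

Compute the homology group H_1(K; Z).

Take the total order A < B < D < E < F < G < J < L < M on the vertex set. Then K (dimension 2) consists of the simplices:

  0-simplices (9): A, B, D, E, F, G, J, L, M
  1-simplices (27): AE, AF, AG, AJ, AL, AM, BD, BE, BF, BG, BL, BM, DE, DF, DG, DJ, DM, EG, EJ, EL, FG, FJ, FL, GM, JL, JM, LM
  2-simplices (18): AEG, AEJ, AFG, AFL, AJM, ALM, BDE, BDF, BEL, BFG, BGM, BLM, DEG, DFJ, DGM, DJM, EJL, FJL

so the chain groups are C_0 ≅ Z^9, C_1 ≅ Z^27, C_2 ≅ Z^18.

The boundary map ∂_1: C_1 → C_0 maps an edge to its endpoints' difference, ∂[p,q] = q − p.
The 9×27 boundary matrix has rank 8 and Smith normal form diag(1,1,1,1,1,1,1,1).

Boundary ∂_2: C_2 → C_1 acts by ∂[p,q,r] = [q,r] − [p,r] + [p,q]. For instance
  ∂BFG = FG − BG + BF,
  ∂BLM = LM − BM + BL.
As a 27×18 matrix over Z this has rank 18, with invariant factors (1,1,1,1,1,1,1,1,1,1,1,1,1,1,1,1,1,2).

Now H_k = ker ∂_k / im ∂_{k+1}, so:

  H_1: rank ker ∂_1 − rank ∂_2 = (27 − 8) − 18 = 1, and ∂_2 has invariant factor 2 > 1, so H_1 = Z ⊕ Z/2Z.

H_1 = Z ⊕ Z/2Z.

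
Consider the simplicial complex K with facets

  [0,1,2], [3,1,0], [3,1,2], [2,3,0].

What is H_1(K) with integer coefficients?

Take the total order 0 < 1 < 2 < 3 on the vertex set. Then K (dimension 2) consists of the simplices:

  0-simplices (4): [0], [1], [2], [3]
  1-simplices (6): [0,1], [0,2], [0,3], [1,2], [1,3], [2,3]
  2-simplices (4): [0,1,2], [0,1,3], [0,2,3], [1,2,3]

so the chain groups are C_0 ≅ Z^4, C_1 ≅ Z^6, C_2 ≅ Z^4.

∂_1: C_1 → C_0 sends each edge [p,q] (with p < q) to q − p.
This gives a 4×6 integer matrix of rank 3; reducing to Smith normal form yields diagonal entries (1,1,1).

The boundary map ∂_2: C_2 → C_1 sends each 2-simplex [p,q,r] to [q,r] − [p,r] + [p,q]. For instance
  ∂[1,2,3] = [2,3] − [1,3] + [1,2],
  ∂[0,2,3] = [2,3] − [0,3] + [0,2].
The resulting 6×4 matrix has rank 3, and its Smith normal form has invariant factors (1,1,1).

Now H_k = ker ∂_k / im ∂_{k+1}, so:

  H_1: rank ker ∂_1 − rank ∂_2 = (6 − 3) − 3 = 0, and the invariant factors of ∂_2 are all 1, so H_1 ≅ 0.

H_1 = 0.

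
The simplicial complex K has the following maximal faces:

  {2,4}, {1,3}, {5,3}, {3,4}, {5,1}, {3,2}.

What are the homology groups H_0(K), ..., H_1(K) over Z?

H_0 ≅ Z,  H_1 ≅ Z^2.

We work with the vertex ordering 1 < 2 < 3 < 4 < 5. The simplices of K, each written with vertices in increasing order, are:

  0-simplices (5): [1], [2], [3], [4], [5]
  1-simplices (6): [1,3], [1,5], [2,3], [2,4], [3,4], [3,5]

so the chain groups are C_0 ≅ Z^5, C_1 ≅ Z^6.

∂_1: C_1 → C_0 maps an edge to its endpoints' difference, ∂[p,q] = q − p.
This gives a 5×6 integer matrix of rank 4; reducing to Smith normal form yields diagonal entries (1,1,1,1).

Now H_k = ker ∂_k / im ∂_{k+1}, so:

  H_0: rank C_0 − rank ∂_1 = 5 − 4 = 1, and the invariant factors of ∂_1 are all 1, so H_0 = Z.
  H_1: rank ker ∂_1 − rank ∂_2 = (6 − 4) − 0 = 2, and there is no ∂_2, so H_1 = Z^2.

(K is a triangulation of a wedge of 2 circles.)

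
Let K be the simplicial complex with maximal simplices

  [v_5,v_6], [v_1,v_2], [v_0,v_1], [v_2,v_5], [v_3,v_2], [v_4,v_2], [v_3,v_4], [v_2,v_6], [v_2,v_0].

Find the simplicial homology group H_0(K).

H_0 = Z.

Order the vertices as v_0 < v_1 < v_2 < v_3 < v_4 < v_5 < v_6. Listing each simplex with vertices in this order, K has dimension 1 with simplices:

  0-simplices (7): [v_0], [v_1], [v_2], [v_3], [v_4], [v_5], [v_6]
  1-simplices (9): [v_0,v_1], [v_0,v_2], [v_1,v_2], [v_2,v_3], [v_2,v_4], [v_2,v_5], [v_2,v_6], [v_3,v_4], [v_5,v_6]

Hence C_0 ≅ Z^7, C_1 ≅ Z^9.

The boundary map ∂_1: C_1 → C_0 maps an edge to its endpoints' difference, ∂[p,q] = q − p. For instance
  ∂[v_2,v_5] = [v_5] − [v_2].
The resulting 7×9 matrix has rank 6, and its Smith normal form has invariant factors (1,1,1,1,1,1).

From H_k ≅ ker(∂_k) / im(∂_{k+1}) we obtain:

  H_0: rank C_0 − rank ∂_1 = 7 − 6 = 1, and the invariant factors of ∂_1 are all 1, so H_0 ≅ Z.

(K is a triangulation of a wedge of 3 circles.)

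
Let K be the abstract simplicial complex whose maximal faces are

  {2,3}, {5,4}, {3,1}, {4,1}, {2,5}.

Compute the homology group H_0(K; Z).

Order the vertices as 1 < 2 < 3 < 4 < 5. Listing each simplex with vertices in this order, K has dimension 1 with simplices:

  0-simplices (5): [1], [2], [3], [4], [5]
  1-simplices (5): [1,3], [1,4], [2,3], [2,5], [4,5]

Hence C_0 ≅ Z^5, C_1 ≅ Z^5.

The boundary map ∂_1: C_1 → C_0 maps an edge to its endpoints' difference, ∂[p,q] = q − p. For instance
  ∂[4,5] = [5] − [4].
This gives a 5×5 integer matrix of rank 4; reducing to Smith normal form yields diagonal entries (1,1,1,1).

From H_k ≅ ker(∂_k) / im(∂_{k+1}) we obtain:

  H_0: rank C_0 − rank ∂_1 = 5 − 4 = 1, and the invariant factors of ∂_1 are all 1, so H_0 ≅ Z.

H_0 ≅ Z.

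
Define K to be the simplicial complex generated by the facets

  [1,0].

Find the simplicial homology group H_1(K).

Fix the vertex order 0 < 1 and write every simplex with vertices in increasing order. Then dim K = 1 and the simplices of K are:

  0-simplices (2): [0], [1]
  1-simplices (1): [0,1]

Hence C_0 ≅ Z^2, C_1 ≅ Z^1.

Boundary ∂_1: C_1 → C_0 is given by ∂[p,q] = [q] − [p].
The resulting 2×1 matrix has rank 1, and its Smith normal form has invariant factors (1).

Reading off H_k = ker ∂_k / im ∂_{k+1}:

  H_1: rank ker ∂_1 − rank ∂_2 = (1 − 1) − 0 = 0, and there is no ∂_2, so H_1 ≅ 0.

H_1 ≅ 0.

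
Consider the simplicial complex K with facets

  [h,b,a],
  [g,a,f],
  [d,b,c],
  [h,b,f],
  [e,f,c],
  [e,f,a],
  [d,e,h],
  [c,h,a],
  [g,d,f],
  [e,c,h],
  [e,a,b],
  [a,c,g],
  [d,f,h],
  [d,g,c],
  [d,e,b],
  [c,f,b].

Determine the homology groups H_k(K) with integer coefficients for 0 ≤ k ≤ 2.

H_0 ≅ Z,  H_1 ≅ Z^2,  H_2 ≅ Z.

Take the total order a < b < c < d < e < f < g < h on the vertex set. Then K (dimension 2) consists of the simplices:

  0-simplices (8): a, b, c, d, e, f, g, h
  1-simplices (24): ab, ac, ae, af, ag, ah, bc, bd, be, bf, bh, cd, ce, cf, cg, ch, de, df, dg, dh, ef, eh, fg, fh
  2-simplices (16): abe, abh, acg, ach, aef, afg, bcd, bcf, bde, bfh, cdg, cef, ceh, deh, dfg, dfh

Hence C_0 ≅ Z^8, C_1 ≅ Z^24, C_2 ≅ Z^16.

The boundary map ∂_1: C_1 → C_0 sends each edge [p,q] (with p < q) to q − p. For instance
  ∂ag = g − a.
The resulting 8×24 matrix has rank 7, and its Smith normal form has invariant factors (1,1,1,1,1,1,1).

Boundary ∂_2: C_2 → C_1 maps a triangle to the signed sum of its edges. For instance
  ∂deh = eh − dh + de,
  ∂afg = fg − ag + af.
As a 24×16 matrix over Z this has rank 15, with invariant factors (1,1,1,1,1,1,1,1,1,1,1,1,1,1,1).

Reading off H_k = ker ∂_k / im ∂_{k+1}:

  H_0: rank C_0 − rank ∂_1 = 8 − 7 = 1, and the invariant factors of ∂_1 are all 1, so H_0 ≅ Z.
  H_1: rank ker ∂_1 − rank ∂_2 = (24 − 7) − 15 = 2, and the invariant factors of ∂_2 are all 1, so H_1 ≅ Z^2.
  H_2: rank ker ∂_2 − rank ∂_3 = (16 − 15) − 0 = 1, and there is no ∂_3, so H_2 ≅ Z.

As a check, the Euler characteristic is 8 − 24 + 16 = 0, which agrees with 1 − 2 + 1 = 0.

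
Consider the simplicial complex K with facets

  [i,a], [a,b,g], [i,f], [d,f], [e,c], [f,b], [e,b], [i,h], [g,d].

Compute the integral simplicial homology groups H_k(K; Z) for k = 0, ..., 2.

H_0 = Z,  H_1 = Z^2,  H_2 = 0.

We work with the vertex ordering a < b < c < d < e < f < g < h < i. The simplices of K, each written with vertices in increasing order, are:

  0-simplices (9): a, b, c, d, e, f, g, h, i
  1-simplices (11): ab, ag, ai, be, bf, bg, ce, df, dg, fi, hi
  2-simplices (1): abg

Hence C_0 ≅ Z^9, C_1 ≅ Z^11, C_2 ≅ Z^1.

The boundary map ∂_1: C_1 → C_0 is given by ∂[p,q] = [q] − [p].
This gives a 9×11 integer matrix of rank 8; reducing to Smith normal form yields diagonal entries (1,1,1,1,1,1,1,1).

Boundary ∂_2: C_2 → C_1 maps a triangle to the signed sum of its edges. For instance
  ∂abg = bg − ag + ab.
As a 11×1 matrix over Z this has rank 1, with invariant factors (1).

From H_k ≅ ker(∂_k) / im(∂_{k+1}) we obtain:

  H_0: rank C_0 − rank ∂_1 = 9 − 8 = 1, and the invariant factors of ∂_1 are all 1, so H_0 = Z.
  H_1: rank ker ∂_1 − rank ∂_2 = (11 − 8) − 1 = 2, and the invariant factors of ∂_2 are all 1, so H_1 = Z^2.
  H_2: rank ker ∂_2 − rank ∂_3 = (1 − 1) − 0 = 0, and there is no ∂_3, so H_2 = 0.

As a check, the Euler characteristic is 9 − 11 + 1 = -1, which agrees with 1 − 2 + 0 = -1.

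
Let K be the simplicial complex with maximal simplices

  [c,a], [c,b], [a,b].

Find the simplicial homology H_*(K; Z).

Fix the vertex order a < b < c and write every simplex with vertices in increasing order. Then dim K = 1 and the simplices of K are:

  0-simplices (3): a, b, c
  1-simplices (3): ab, ac, bc

so the chain groups are C_0 ≅ Z^3, C_1 ≅ Z^3.

Boundary ∂_1: C_1 → C_0 sends each edge [p,q] (with p < q) to q − p. For instance
  ∂ab = b − a.
This gives a 3×3 integer matrix of rank 2; reducing to Smith normal form yields diagonal entries (1,1).

Reading off H_k = ker ∂_k / im ∂_{k+1}:

  H_0: rank C_0 − rank ∂_1 = 3 − 2 = 1, and the invariant factors of ∂_1 are all 1, so H_0 = Z.
  H_1: rank ker ∂_1 − rank ∂_2 = (3 − 2) − 0 = 1, and there is no ∂_2, so H_1 = Z.

H_0 ≅ Z,  H_1 ≅ Z.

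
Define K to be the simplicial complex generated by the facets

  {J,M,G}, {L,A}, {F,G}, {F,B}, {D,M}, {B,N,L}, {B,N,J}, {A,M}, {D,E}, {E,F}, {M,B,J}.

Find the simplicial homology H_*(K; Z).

K has 10 vertices, 16 edges, 4 triangles.
rank ∂_0 = 0, rank ∂_1 = 9 ⇒ b_0 = 10 − 0 − 9 = 1; all invariant factors of ∂_1 are 1 so no torsion. So H_0 = Z.
rank ∂_1 = 9, rank ∂_2 = 4 ⇒ b_1 = 16 − 9 − 4 = 3; all invariant factors of ∂_2 are 1 so no torsion. So H_1 = Z^3.
rank ∂_2 = 4, rank ∂_3 = 0 ⇒ b_2 = 4 − 4 − 0 = 0. So H_2 = 0.

H_0 = Z,  H_1 = Z^3,  H_2 = 0.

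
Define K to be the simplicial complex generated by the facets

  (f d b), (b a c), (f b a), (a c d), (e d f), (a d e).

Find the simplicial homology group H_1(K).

Fix the vertex order a < b < c < d < e < f and write every simplex with vertices in increasing order. Then dim K = 2 and the simplices of K are:

  0-simplices (6): a, b, c, d, e, f
  1-simplices (12): ab, ac, ad, ae, af, bc, bd, bf, cd, de, df, ef
  2-simplices (6): abc, abf, acd, ade, bdf, def

Hence C_0 ≅ Z^6, C_1 ≅ Z^12, C_2 ≅ Z^6.

The boundary map ∂_1: C_1 → C_0 sends each edge [p,q] (with p < q) to q − p. For instance
  ∂ab = b − a.
The resulting 6×12 matrix has rank 5, and its Smith normal form has invariant factors (1,1,1,1,1).

∂_2: C_2 → C_1 acts by ∂[p,q,r] = [q,r] − [p,r] + [p,q]. For instance
  ∂def = ef − df + de,
  ∂bdf = df − bf + bd.
This gives a 12×6 integer matrix of rank 6; reducing to Smith normal form yields diagonal entries (1,1,1,1,1,1).

Now H_k = ker ∂_k / im ∂_{k+1}, so:

  H_1: rank ker ∂_1 − rank ∂_2 = (12 − 5) − 6 = 1, and the invariant factors of ∂_2 are all 1, so H_1 = Z.

(K is a triangulation of the cylinder S^1 x I.)

H_1 ≅ Z.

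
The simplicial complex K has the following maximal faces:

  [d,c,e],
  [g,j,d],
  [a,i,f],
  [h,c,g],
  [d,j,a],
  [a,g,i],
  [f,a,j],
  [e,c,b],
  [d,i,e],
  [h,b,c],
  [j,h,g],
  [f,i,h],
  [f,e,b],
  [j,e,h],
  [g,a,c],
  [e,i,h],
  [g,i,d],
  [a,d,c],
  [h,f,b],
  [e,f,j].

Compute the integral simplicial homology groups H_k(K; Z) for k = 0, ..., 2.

H_0 = Z,  H_1 = Z ⊕ Z/2Z,  H_2 = 0.

Fix the vertex order a < b < c < d < e < f < g < h < i < j and write every simplex with vertices in increasing order. Then dim K = 2 and the simplices of K are:

  0-simplices (10): a, b, c, d, e, f, g, h, i, j
  1-simplices (30): ac, ad, af, ag, ai, aj, bc, be, bf, bh, cd, ce, cg, ch, de, dg, di, dj, ef, eh, ei, ej, fh, fi, fj, gh, gi, gj, hi, hj
  2-simplices (20): acd, acg, adj, afi, afj, agi, bce, bch, bef, bfh, cde, cgh, dei, dgi, dgj, efj, ehi, ehj, fhi, ghj

giving chain groups C_0 ≅ Z^10, C_1 ≅ Z^30, C_2 ≅ Z^20.

The boundary map ∂_1: C_1 → C_0 is given by ∂[p,q] = [q] − [p].
As a 10×30 matrix over Z this has rank 9, with invariant factors (1,1,1,1,1,1,1,1,1).

∂_2: C_2 → C_1 sends each 2-simplex [p,q,r] to [q,r] − [p,r] + [p,q]. For instance
  ∂ghj = hj − gj + gh,
  ∂afi = fi − ai + af.
The 30×20 boundary matrix has rank 20 and Smith normal form diag(1,1,1,1,1,1,1,1,1,1,1,1,1,1,1,1,1,1,1,2).

Reading off H_k = ker ∂_k / im ∂_{k+1}:

  H_0: rank C_0 − rank ∂_1 = 10 − 9 = 1, and the invariant factors of ∂_1 are all 1, so H_0 = Z.
  H_1: rank ker ∂_1 − rank ∂_2 = (30 − 9) − 20 = 1, and ∂_2 has invariant factor 2 > 1, so H_1 = Z ⊕ Z/2Z.
  H_2: rank ker ∂_2 − rank ∂_3 = (20 − 20) − 0 = 0, and there is no ∂_3, so H_2 = 0.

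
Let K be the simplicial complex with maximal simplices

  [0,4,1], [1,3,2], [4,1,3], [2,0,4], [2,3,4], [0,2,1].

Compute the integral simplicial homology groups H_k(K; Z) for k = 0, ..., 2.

K has 5 vertices, 9 edges, 6 triangles.
rank ∂_0 = 0, rank ∂_1 = 4 ⇒ b_0 = 5 − 0 − 4 = 1; all invariant factors of ∂_1 are 1 so no torsion. So H_0 ≅ Z.
rank ∂_1 = 4, rank ∂_2 = 5 ⇒ b_1 = 9 − 4 − 5 = 0; all invariant factors of ∂_2 are 1 so no torsion. So H_1 ≅ 0.
rank ∂_2 = 5, rank ∂_3 = 0 ⇒ b_2 = 6 − 5 − 0 = 1. So H_2 ≅ Z.

H_0 = Z,  H_1 = 0,  H_2 = Z.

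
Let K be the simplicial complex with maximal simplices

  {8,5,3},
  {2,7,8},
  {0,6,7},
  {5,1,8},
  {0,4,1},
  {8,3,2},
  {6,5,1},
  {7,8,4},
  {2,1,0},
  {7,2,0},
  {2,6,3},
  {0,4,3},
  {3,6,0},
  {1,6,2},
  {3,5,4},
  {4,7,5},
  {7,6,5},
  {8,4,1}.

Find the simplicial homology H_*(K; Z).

K has 9 vertices, 27 edges, 18 triangles.
rank ∂_0 = 0, rank ∂_1 = 8 ⇒ b_0 = 9 − 0 − 8 = 1; all invariant factors of ∂_1 are 1 so no torsion. So H_0 ≅ Z.
rank ∂_1 = 8, rank ∂_2 = 18 ⇒ b_1 = 27 − 8 − 18 = 1; ∂_2 has invariant factor(s) [2] giving torsion. So H_1 ≅ Z ⊕ Z/2.
rank ∂_2 = 18, rank ∂_3 = 0 ⇒ b_2 = 18 − 18 − 0 = 0. So H_2 ≅ 0.

H_0 ≅ Z,  H_1 ≅ Z ⊕ Z/2,  H_2 = 0.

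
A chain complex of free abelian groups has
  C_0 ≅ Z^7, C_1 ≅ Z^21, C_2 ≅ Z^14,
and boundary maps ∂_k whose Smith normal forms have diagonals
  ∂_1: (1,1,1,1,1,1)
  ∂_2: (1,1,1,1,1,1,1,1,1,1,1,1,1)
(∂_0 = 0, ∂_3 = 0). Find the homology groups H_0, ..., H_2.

H_0: b_0 = 7 − 0 − 6 = 1; torsion from ∂_1 factors > 1: none. So H_0 = Z.
H_1: b_1 = 21 − 6 − 13 = 2; torsion from ∂_2 factors > 1: none. So H_1 = Z^2.
H_2: b_2 = 14 − 13 − 0 = 1; torsion from ∂_3 factors > 1: none. So H_2 = Z.

H_0 = Z,  H_1 = Z^2,  H_2 = Z.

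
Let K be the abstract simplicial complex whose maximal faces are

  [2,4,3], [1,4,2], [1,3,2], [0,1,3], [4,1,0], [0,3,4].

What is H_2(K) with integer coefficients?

H_2 = Z.

Take the total order 0 < 1 < 2 < 3 < 4 on the vertex set. Then K (dimension 2) consists of the simplices:

  0-simplices (5): [0], [1], [2], [3], [4]
  1-simplices (9): [0,1], [0,3], [0,4], [1,2], [1,3], [1,4], [2,3], [2,4], [3,4]
  2-simplices (6): [0,1,3], [0,1,4], [0,3,4], [1,2,3], [1,2,4], [2,3,4]

so the chain groups are C_0 ≅ Z^5, C_1 ≅ Z^9, C_2 ≅ Z^6.

Boundary ∂_1: C_1 → C_0 maps an edge to its endpoints' difference, ∂[p,q] = q − p. For instance
  ∂[0,1] = [1] − [0].
As a 5×9 matrix over Z this has rank 4, with invariant factors (1,1,1,1).

The boundary map ∂_2: C_2 → C_1 acts by ∂[p,q,r] = [q,r] − [p,r] + [p,q]. For instance
  ∂[0,3,4] = [3,4] − [0,4] + [0,3],
  ∂[0,1,4] = [1,4] − [0,4] + [0,1].
As a 9×6 matrix over Z this has rank 5, with invariant factors (1,1,1,1,1).

Computing H_k = (kernel of ∂_k) / (image of ∂_{k+1}):

  H_2: rank ker ∂_2 − rank ∂_3 = (6 − 5) − 0 = 1, and there is no ∂_3, so H_2 ≅ Z.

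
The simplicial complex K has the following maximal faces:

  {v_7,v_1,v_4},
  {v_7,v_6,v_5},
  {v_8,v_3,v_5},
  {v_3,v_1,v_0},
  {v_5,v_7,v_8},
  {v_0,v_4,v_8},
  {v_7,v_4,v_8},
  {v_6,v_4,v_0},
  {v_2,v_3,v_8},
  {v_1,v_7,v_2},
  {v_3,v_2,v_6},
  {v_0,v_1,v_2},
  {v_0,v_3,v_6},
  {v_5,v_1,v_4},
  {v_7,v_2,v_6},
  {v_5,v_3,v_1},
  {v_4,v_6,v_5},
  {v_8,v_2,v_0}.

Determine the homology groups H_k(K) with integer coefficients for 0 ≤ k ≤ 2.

H_0 ≅ Z,  H_1 ≅ Z ⊕ Z/2,  H_2 = 0.

Fix the vertex order v_0 < v_1 < v_2 < v_3 < v_4 < v_5 < v_6 < v_7 < v_8 and write every simplex with vertices in increasing order. Then dim K = 2 and the simplices of K are:

  0-simplices (9): [v_0], [v_1], [v_2], [v_3], [v_4], [v_5], [v_6], [v_7], [v_8]
  1-simplices (27): (27 of them)
  2-simplices (18): (18 of them)

giving chain groups C_0 ≅ Z^9, C_1 ≅ Z^27, C_2 ≅ Z^18.

The boundary map ∂_1: C_1 → C_0 is given by ∂[p,q] = [q] − [p]. For instance
  ∂[v_5,v_8] = [v_8] − [v_5].
As a 9×27 matrix over Z this has rank 8, with invariant factors (1,1,1,1,1,1,1,1).

The boundary map ∂_2: C_2 → C_1 sends each 2-simplex [p,q,r] to [q,r] − [p,r] + [p,q]. For instance
  ∂[v_1,v_4,v_5] = [v_4,v_5] − [v_1,v_5] + [v_1,v_4],
  ∂[v_5,v_6,v_7] = [v_6,v_7] − [v_5,v_7] + [v_5,v_6].
The resulting 27×18 matrix has rank 18, and its Smith normal form has invariant factors (1,1,1,1,1,1,1,1,1,1,1,1,1,1,1,1,1,2).

Now H_k = ker ∂_k / im ∂_{k+1}, so:

  H_0: rank C_0 − rank ∂_1 = 9 − 8 = 1, and the invariant factors of ∂_1 are all 1, so H_0 = Z.
  H_1: rank ker ∂_1 − rank ∂_2 = (27 − 8) − 18 = 1, and ∂_2 has invariant factor 2 > 1, so H_1 = Z ⊕ Z/2.
  H_2: rank ker ∂_2 − rank ∂_3 = (18 − 18) − 0 = 0, and there is no ∂_3, so H_2 = 0.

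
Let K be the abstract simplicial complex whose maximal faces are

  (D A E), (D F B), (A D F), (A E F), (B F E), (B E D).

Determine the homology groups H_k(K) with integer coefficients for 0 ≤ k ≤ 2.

Order the vertices as A < B < D < E < F. Listing each simplex with vertices in this order, K has dimension 2 with simplices:

  0-simplices (5): A, B, D, E, F
  1-simplices (9): AD, AE, AF, BD, BE, BF, DE, DF, EF
  2-simplices (6): ADE, ADF, AEF, BDE, BDF, BEF

giving chain groups C_0 ≅ Z^5, C_1 ≅ Z^9, C_2 ≅ Z^6.

The boundary map ∂_1: C_1 → C_0 maps an edge to its endpoints' difference, ∂[p,q] = q − p. For instance
  ∂AF = F − A.
This gives a 5×9 integer matrix of rank 4; reducing to Smith normal form yields diagonal entries (1,1,1,1).

The boundary map ∂_2: C_2 → C_1 maps a triangle to the signed sum of its edges. For instance
  ∂BDE = DE − BE + BD,
  ∂ADF = DF − AF + AD.
This gives a 9×6 integer matrix of rank 5; reducing to Smith normal form yields diagonal entries (1,1,1,1,1).

From H_k ≅ ker(∂_k) / im(∂_{k+1}) we obtain:

  H_0: rank C_0 − rank ∂_1 = 5 − 4 = 1, and the invariant factors of ∂_1 are all 1, so H_0 ≅ Z.
  H_1: rank ker ∂_1 − rank ∂_2 = (9 − 4) − 5 = 0, and the invariant factors of ∂_2 are all 1, so H_1 ≅ 0.
  H_2: rank ker ∂_2 − rank ∂_3 = (6 − 5) − 0 = 1, and there is no ∂_3, so H_2 ≅ Z.

As a check, the Euler characteristic is 5 − 9 + 6 = 2, which agrees with 1 − 0 + 1 = 2.
(K is a triangulation of the 2-sphere S^2.)

H_0 ≅ Z,  H_1 = 0,  H_2 ≅ Z.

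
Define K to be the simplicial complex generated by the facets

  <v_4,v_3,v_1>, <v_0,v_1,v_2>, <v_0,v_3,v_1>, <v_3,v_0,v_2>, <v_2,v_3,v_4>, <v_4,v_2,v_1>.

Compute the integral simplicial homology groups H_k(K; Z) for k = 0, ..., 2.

H_0 = Z,  H_1 = 0,  H_2 = Z.

Take the total order v_0 < v_1 < v_2 < v_3 < v_4 on the vertex set. Then K (dimension 2) consists of the simplices:

  0-simplices (5): [v_0], [v_1], [v_2], [v_3], [v_4]
  1-simplices (9): [v_0,v_1], [v_0,v_2], [v_0,v_3], [v_1,v_2], [v_1,v_3], [v_1,v_4], [v_2,v_3], [v_2,v_4], [v_3,v_4]
  2-simplices (6): [v_0,v_1,v_2], [v_0,v_1,v_3], [v_0,v_2,v_3], [v_1,v_2,v_4], [v_1,v_3,v_4], [v_2,v_3,v_4]

so the chain groups are C_0 ≅ Z^5, C_1 ≅ Z^9, C_2 ≅ Z^6.

∂_1: C_1 → C_0 sends each edge [p,q] (with p < q) to q − p. For instance
  ∂[v_2,v_4] = [v_4] − [v_2].
The 5×9 boundary matrix has rank 4 and Smith normal form diag(1,1,1,1).

∂_2: C_2 → C_1 acts by ∂[p,q,r] = [q,r] − [p,r] + [p,q]. For instance
  ∂[v_1,v_3,v_4] = [v_3,v_4] − [v_1,v_4] + [v_1,v_3],
  ∂[v_2,v_3,v_4] = [v_3,v_4] − [v_2,v_4] + [v_2,v_3].
The 9×6 boundary matrix has rank 5 and Smith normal form diag(1,1,1,1,1).

From H_k ≅ ker(∂_k) / im(∂_{k+1}) we obtain:

  H_0: rank C_0 − rank ∂_1 = 5 − 4 = 1, and the invariant factors of ∂_1 are all 1, so H_0 = Z.
  H_1: rank ker ∂_1 − rank ∂_2 = (9 − 4) − 5 = 0, and the invariant factors of ∂_2 are all 1, so H_1 = 0.
  H_2: rank ker ∂_2 − rank ∂_3 = (6 − 5) − 0 = 1, and there is no ∂_3, so H_2 = Z.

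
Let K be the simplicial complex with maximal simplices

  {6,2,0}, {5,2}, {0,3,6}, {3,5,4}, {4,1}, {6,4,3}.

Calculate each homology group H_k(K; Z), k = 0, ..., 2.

H_0 = Z,  H_1 = Z,  H_2 = 0.

K has 7 vertices, 11 edges, 4 triangles.
rank ∂_0 = 0, rank ∂_1 = 6 ⇒ b_0 = 7 − 0 − 6 = 1; all invariant factors of ∂_1 are 1 so no torsion. So H_0 ≅ Z.
rank ∂_1 = 6, rank ∂_2 = 4 ⇒ b_1 = 11 − 6 − 4 = 1; all invariant factors of ∂_2 are 1 so no torsion. So H_1 ≅ Z.
rank ∂_2 = 4, rank ∂_3 = 0 ⇒ b_2 = 4 − 4 − 0 = 0. So H_2 ≅ 0.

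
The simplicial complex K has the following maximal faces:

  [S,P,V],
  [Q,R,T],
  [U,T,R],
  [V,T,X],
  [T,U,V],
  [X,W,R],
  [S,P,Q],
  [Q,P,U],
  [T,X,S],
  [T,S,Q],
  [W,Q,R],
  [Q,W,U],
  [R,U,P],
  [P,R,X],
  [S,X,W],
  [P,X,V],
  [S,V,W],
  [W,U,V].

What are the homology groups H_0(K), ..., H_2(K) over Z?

H_0 ≅ Z,  H_1 ≅ Z ⊕ Z/2Z,  H_2 = 0.

Order the vertices as P < Q < R < S < T < U < V < W < X. Listing each simplex with vertices in this order, K has dimension 2 with simplices:

  0-simplices (9): P, Q, R, S, T, U, V, W, X
  1-simplices (27): PQ, PR, PS, PU, PV, PX, QR, QS, QT, QU, QW, RT, RU, RW, RX, ST, SV, SW, SX, TU, TV, TX, UV, UW, VW, VX, WX
  2-simplices (18): PQS, PQU, PRU, PRX, PSV, PVX, QRT, QRW, QST, QUW, RTU, RWX, STX, SVW, SWX, TUV, TVX, UVW

Hence C_0 ≅ Z^9, C_1 ≅ Z^27, C_2 ≅ Z^18.

∂_1: C_1 → C_0 is given by ∂[p,q] = [q] − [p]. For instance
  ∂VX = X − V.
The resulting 9×27 matrix has rank 8, and its Smith normal form has invariant factors (1,1,1,1,1,1,1,1).

The boundary map ∂_2: C_2 → C_1 acts by ∂[p,q,r] = [q,r] − [p,r] + [p,q]. For instance
  ∂PQS = QS − PS + PQ,
  ∂QST = ST − QT + QS.
This gives a 27×18 integer matrix of rank 18; reducing to Smith normal form yields diagonal entries (1,1,1,1,1,1,1,1,1,1,1,1,1,1,1,1,1,2).

Reading off H_k = ker ∂_k / im ∂_{k+1}:

  H_0: rank C_0 − rank ∂_1 = 9 − 8 = 1, and the invariant factors of ∂_1 are all 1, so H_0 ≅ Z.
  H_1: rank ker ∂_1 − rank ∂_2 = (27 − 8) − 18 = 1, and ∂_2 has invariant factor 2 > 1, so H_1 ≅ Z ⊕ Z/2Z.
  H_2: rank ker ∂_2 − rank ∂_3 = (18 − 18) − 0 = 0, and there is no ∂_3, so H_2 ≅ 0.

As a check, the Euler characteristic is 9 − 27 + 18 = 0, which agrees with 1 − 1 + 0 = 0.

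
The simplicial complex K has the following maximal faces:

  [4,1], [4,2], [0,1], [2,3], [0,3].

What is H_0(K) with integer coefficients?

H_0 ≅ Z.

Order the vertices as 0 < 1 < 2 < 3 < 4. Listing each simplex with vertices in this order, K has dimension 1 with simplices:

  0-simplices (5): [0], [1], [2], [3], [4]
  1-simplices (5): [0,1], [0,3], [1,4], [2,3], [2,4]

so the chain groups are C_0 ≅ Z^5, C_1 ≅ Z^5.

Boundary ∂_1: C_1 → C_0 sends each edge [p,q] (with p < q) to q − p. For instance
  ∂[0,3] = [3] − [0].
The resulting 5×5 matrix has rank 4, and its Smith normal form has invariant factors (1,1,1,1).

Now H_k = ker ∂_k / im ∂_{k+1}, so:

  H_0: rank C_0 − rank ∂_1 = 5 − 4 = 1, and the invariant factors of ∂_1 are all 1, so H_0 ≅ Z.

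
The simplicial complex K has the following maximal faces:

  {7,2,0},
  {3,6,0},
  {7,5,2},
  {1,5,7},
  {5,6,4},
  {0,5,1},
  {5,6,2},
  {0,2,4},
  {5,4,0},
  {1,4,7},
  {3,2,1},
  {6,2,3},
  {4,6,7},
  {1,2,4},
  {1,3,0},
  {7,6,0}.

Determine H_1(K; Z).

Take the total order 0 < 1 < 2 < 3 < 4 < 5 < 6 < 7 on the vertex set. Then K (dimension 2) consists of the simplices:

  0-simplices (8): [0], [1], [2], [3], [4], [5], [6], [7]
  1-simplices (24): (24 of them)
  2-simplices (16): [0,1,3], [0,1,5], [0,2,4], [0,2,7], [0,3,6], [0,4,5], [0,6,7], [1,2,3], [1,2,4], [1,4,7], [1,5,7], [2,3,6], [2,5,6], [2,5,7], [4,5,6], [4,6,7]

giving chain groups C_0 ≅ Z^8, C_1 ≅ Z^24, C_2 ≅ Z^16.

The boundary map ∂_1: C_1 → C_0 maps an edge to its endpoints' difference, ∂[p,q] = q − p. For instance
  ∂[2,5] = [5] − [2].
This gives a 8×24 integer matrix of rank 7; reducing to Smith normal form yields diagonal entries (1,1,1,1,1,1,1).

∂_2: C_2 → C_1 sends each 2-simplex [p,q,r] to [q,r] − [p,r] + [p,q]. For instance
  ∂[1,2,3] = [2,3] − [1,3] + [1,2],
  ∂[1,2,4] = [2,4] − [1,4] + [1,2].
As a 24×16 matrix over Z this has rank 15, with invariant factors (1,1,1,1,1,1,1,1,1,1,1,1,1,1,1).

From H_k ≅ ker(∂_k) / im(∂_{k+1}) we obtain:

  H_1: rank ker ∂_1 − rank ∂_2 = (24 − 7) − 15 = 2, and the invariant factors of ∂_2 are all 1, so H_1 = Z^2.

(K is a triangulation of the torus T^2.)

H_1 = Z^2.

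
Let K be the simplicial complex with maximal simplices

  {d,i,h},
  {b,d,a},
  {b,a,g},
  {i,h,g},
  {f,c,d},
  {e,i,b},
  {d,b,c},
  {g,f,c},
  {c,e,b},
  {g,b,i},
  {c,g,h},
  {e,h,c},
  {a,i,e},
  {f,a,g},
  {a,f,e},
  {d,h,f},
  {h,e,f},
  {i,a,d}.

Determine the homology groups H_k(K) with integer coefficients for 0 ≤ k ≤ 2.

H_0 ≅ Z,  H_1 ≅ Z ⊕ Z/2,  H_2 = 0.

Take the total order a < b < c < d < e < f < g < h < i on the vertex set. Then K (dimension 2) consists of the simplices:

  0-simplices (9): a, b, c, d, e, f, g, h, i
  1-simplices (27): ab, ad, ae, af, ag, ai, bc, bd, be, bg, bi, cd, ce, cf, cg, ch, df, dh, di, ef, eh, ei, fg, fh, gh, gi, hi
  2-simplices (18): abd, abg, adi, aef, aei, afg, bcd, bce, bei, bgi, cdf, ceh, cfg, cgh, dfh, dhi, efh, ghi

so the chain groups are C_0 ≅ Z^9, C_1 ≅ Z^27, C_2 ≅ Z^18.

∂_1: C_1 → C_0 sends each edge [p,q] (with p < q) to q − p. For instance
  ∂eh = h − e.
As a 9×27 matrix over Z this has rank 8, with invariant factors (1,1,1,1,1,1,1,1).

The boundary map ∂_2: C_2 → C_1 sends each 2-simplex [p,q,r] to [q,r] − [p,r] + [p,q]. For instance
  ∂dfh = fh − dh + df,
  ∂ceh = eh − ch + ce.
The resulting 27×18 matrix has rank 18, and its Smith normal form has invariant factors (1,1,1,1,1,1,1,1,1,1,1,1,1,1,1,1,1,2).

From H_k ≅ ker(∂_k) / im(∂_{k+1}) we obtain:

  H_0: rank C_0 − rank ∂_1 = 9 − 8 = 1, and the invariant factors of ∂_1 are all 1, so H_0 = Z.
  H_1: rank ker ∂_1 − rank ∂_2 = (27 − 8) − 18 = 1, and ∂_2 has invariant factor 2 > 1, so H_1 = Z ⊕ Z/2.
  H_2: rank ker ∂_2 − rank ∂_3 = (18 − 18) − 0 = 0, and there is no ∂_3, so H_2 = 0.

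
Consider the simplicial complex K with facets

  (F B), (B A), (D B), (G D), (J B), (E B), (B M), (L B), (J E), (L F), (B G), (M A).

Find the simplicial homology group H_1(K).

H_1 ≅ Z^4.

Fix the vertex order A < B < D < E < F < G < J < L < M and write every simplex with vertices in increasing order. Then dim K = 1 and the simplices of K are:

  0-simplices (9): A, B, D, E, F, G, J, L, M
  1-simplices (12): AB, AM, BD, BE, BF, BG, BJ, BL, BM, DG, EJ, FL

giving chain groups C_0 ≅ Z^9, C_1 ≅ Z^12.

The boundary map ∂_1: C_1 → C_0 is given by ∂[p,q] = [q] − [p].
The 9×12 boundary matrix has rank 8 and Smith normal form diag(1,1,1,1,1,1,1,1).

Reading off H_k = ker ∂_k / im ∂_{k+1}:

  H_1: rank ker ∂_1 − rank ∂_2 = (12 − 8) − 0 = 4, and there is no ∂_2, so H_1 = Z^4.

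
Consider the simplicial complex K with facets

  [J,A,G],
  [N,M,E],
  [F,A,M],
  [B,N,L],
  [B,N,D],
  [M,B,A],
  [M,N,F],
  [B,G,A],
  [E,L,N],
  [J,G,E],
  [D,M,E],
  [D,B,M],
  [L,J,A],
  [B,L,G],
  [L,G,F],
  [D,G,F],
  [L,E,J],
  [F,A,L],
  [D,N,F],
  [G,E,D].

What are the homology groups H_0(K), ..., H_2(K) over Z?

H_0 = Z,  H_1 = Z ⊕ Z/2,  H_2 = 0.

We work with the vertex ordering A < B < D < E < F < G < J < L < M < N. The simplices of K, each written with vertices in increasing order, are:

  0-simplices (10): A, B, D, E, F, G, J, L, M, N
  1-simplices (30): AB, AF, AG, AJ, AL, AM, BD, BG, BL, BM, BN, DE, DF, DG, DM, DN, EG, EJ, EL, EM, EN, FG, FL, FM, FN, GJ, GL, JL, LN, MN
  2-simplices (20): ABG, ABM, AFL, AFM, AGJ, AJL, BDM, BDN, BGL, BLN, DEG, DEM, DFG, DFN, EGJ, EJL, ELN, EMN, FGL, FMN

so the chain groups are C_0 ≅ Z^10, C_1 ≅ Z^30, C_2 ≅ Z^20.

∂_1: C_1 → C_0 sends each edge [p,q] (with p < q) to q − p.
As a 10×30 matrix over Z this has rank 9, with invariant factors (1,1,1,1,1,1,1,1,1).

Boundary ∂_2: C_2 → C_1 sends each 2-simplex [p,q,r] to [q,r] − [p,r] + [p,q]. For instance
  ∂AGJ = GJ − AJ + AG,
  ∂AJL = JL − AL + AJ.
The resulting 30×20 matrix has rank 20, and its Smith normal form has invariant factors (1,1,1,1,1,1,1,1,1,1,1,1,1,1,1,1,1,1,1,2).

Now H_k = ker ∂_k / im ∂_{k+1}, so:

  H_0: rank C_0 − rank ∂_1 = 10 − 9 = 1, and the invariant factors of ∂_1 are all 1, so H_0 = Z.
  H_1: rank ker ∂_1 − rank ∂_2 = (30 − 9) − 20 = 1, and ∂_2 has invariant factor 2 > 1, so H_1 = Z ⊕ Z/2.
  H_2: rank ker ∂_2 − rank ∂_3 = (20 − 20) − 0 = 0, and there is no ∂_3, so H_2 = 0.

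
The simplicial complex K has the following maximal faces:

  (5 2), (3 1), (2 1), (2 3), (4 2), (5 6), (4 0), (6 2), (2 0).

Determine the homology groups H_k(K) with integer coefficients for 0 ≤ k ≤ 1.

Fix the vertex order 0 < 1 < 2 < 3 < 4 < 5 < 6 and write every simplex with vertices in increasing order. Then dim K = 1 and the simplices of K are:

  0-simplices (7): [0], [1], [2], [3], [4], [5], [6]
  1-simplices (9): [0,2], [0,4], [1,2], [1,3], [2,3], [2,4], [2,5], [2,6], [5,6]

so the chain groups are C_0 ≅ Z^7, C_1 ≅ Z^9.

The boundary map ∂_1: C_1 → C_0 sends each edge [p,q] (with p < q) to q − p. For instance
  ∂[2,4] = [4] − [2].
The resulting 7×9 matrix has rank 6, and its Smith normal form has invariant factors (1,1,1,1,1,1).

Now H_k = ker ∂_k / im ∂_{k+1}, so:

  H_0: rank C_0 − rank ∂_1 = 7 − 6 = 1, and the invariant factors of ∂_1 are all 1, so H_0 ≅ Z.
  H_1: rank ker ∂_1 − rank ∂_2 = (9 − 6) − 0 = 3, and there is no ∂_2, so H_1 ≅ Z^3.

H_0 ≅ Z,  H_1 ≅ Z^3.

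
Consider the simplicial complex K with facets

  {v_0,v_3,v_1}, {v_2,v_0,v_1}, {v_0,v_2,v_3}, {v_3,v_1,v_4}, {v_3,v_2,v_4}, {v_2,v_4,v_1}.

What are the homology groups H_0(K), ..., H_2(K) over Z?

H_0 ≅ Z,  H_1 = 0,  H_2 ≅ Z.

Fix the vertex order v_0 < v_1 < v_2 < v_3 < v_4 and write every simplex with vertices in increasing order. Then dim K = 2 and the simplices of K are:

  0-simplices (5): [v_0], [v_1], [v_2], [v_3], [v_4]
  1-simplices (9): [v_0,v_1], [v_0,v_2], [v_0,v_3], [v_1,v_2], [v_1,v_3], [v_1,v_4], [v_2,v_3], [v_2,v_4], [v_3,v_4]
  2-simplices (6): [v_0,v_1,v_2], [v_0,v_1,v_3], [v_0,v_2,v_3], [v_1,v_2,v_4], [v_1,v_3,v_4], [v_2,v_3,v_4]

giving chain groups C_0 ≅ Z^5, C_1 ≅ Z^9, C_2 ≅ Z^6.

The boundary map ∂_1: C_1 → C_0 maps an edge to its endpoints' difference, ∂[p,q] = q − p. For instance
  ∂[v_1,v_2] = [v_2] − [v_1].
This gives a 5×9 integer matrix of rank 4; reducing to Smith normal form yields diagonal entries (1,1,1,1).

The boundary map ∂_2: C_2 → C_1 acts by ∂[p,q,r] = [q,r] − [p,r] + [p,q]. For instance
  ∂[v_1,v_2,v_4] = [v_2,v_4] − [v_1,v_4] + [v_1,v_2],
  ∂[v_0,v_1,v_2] = [v_1,v_2] − [v_0,v_2] + [v_0,v_1].
The 9×6 boundary matrix has rank 5 and Smith normal form diag(1,1,1,1,1).

Computing H_k = (kernel of ∂_k) / (image of ∂_{k+1}):

  H_0: rank C_0 − rank ∂_1 = 5 − 4 = 1, and the invariant factors of ∂_1 are all 1, so H_0 = Z.
  H_1: rank ker ∂_1 − rank ∂_2 = (9 − 4) − 5 = 0, and the invariant factors of ∂_2 are all 1, so H_1 = 0.
  H_2: rank ker ∂_2 − rank ∂_3 = (6 − 5) − 0 = 1, and there is no ∂_3, so H_2 = Z.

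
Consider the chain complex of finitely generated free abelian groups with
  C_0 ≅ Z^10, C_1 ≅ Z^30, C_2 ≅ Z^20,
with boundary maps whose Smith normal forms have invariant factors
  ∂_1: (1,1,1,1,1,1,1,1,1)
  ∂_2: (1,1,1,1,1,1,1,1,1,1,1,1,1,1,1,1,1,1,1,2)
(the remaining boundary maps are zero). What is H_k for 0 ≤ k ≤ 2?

H_0: b_0 = 10 − 0 − 9 = 1; torsion from ∂_1 factors > 1: none. So H_0 ≅ Z.
H_1: b_1 = 30 − 9 − 20 = 1; torsion from ∂_2 factors > 1: [2]. So H_1 ≅ Z × Z/2.
H_2: b_2 = 20 − 20 − 0 = 0; torsion from ∂_3 factors > 1: none. So H_2 ≅ 0.

H_0 ≅ Z,  H_1 ≅ Z × Z/2,  H_2 = 0.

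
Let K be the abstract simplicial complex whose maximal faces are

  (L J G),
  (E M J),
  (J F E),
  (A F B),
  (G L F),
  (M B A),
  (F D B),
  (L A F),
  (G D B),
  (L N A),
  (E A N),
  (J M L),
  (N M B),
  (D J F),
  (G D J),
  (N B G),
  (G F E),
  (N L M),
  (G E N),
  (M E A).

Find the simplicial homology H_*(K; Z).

Fix the vertex order A < B < D < E < F < G < J < L < M < N and write every simplex with vertices in increasing order. Then dim K = 2 and the simplices of K are:

  0-simplices (10): A, B, D, E, F, G, J, L, M, N
  1-simplices (30): AB, AE, AF, AL, AM, AN, BD, BF, BG, BM, BN, DF, DG, DJ, EF, EG, EJ, EM, EN, FG, FJ, FL, GJ, GL, GN, JL, JM, LM, LN, MN
  2-simplices (20): ABF, ABM, AEM, AEN, AFL, ALN, BDF, BDG, BGN, BMN, DFJ, DGJ, EFG, EFJ, EGN, EJM, FGL, GJL, JLM, LMN

Hence C_0 ≅ Z^10, C_1 ≅ Z^30, C_2 ≅ Z^20.

∂_1: C_1 → C_0 is given by ∂[p,q] = [q] − [p]. For instance
  ∂BF = F − B.
The resulting 10×30 matrix has rank 9, and its Smith normal form has invariant factors (1,1,1,1,1,1,1,1,1).

∂_2: C_2 → C_1 sends each 2-simplex [p,q,r] to [q,r] − [p,r] + [p,q]. For instance
  ∂LMN = MN − LN + LM,
  ∂ALN = LN − AN + AL.
The 30×20 boundary matrix has rank 20 and Smith normal form diag(1,1,1,1,1,1,1,1,1,1,1,1,1,1,1,1,1,1,1,2).

Now H_k = ker ∂_k / im ∂_{k+1}, so:

  H_0: rank C_0 − rank ∂_1 = 10 − 9 = 1, and the invariant factors of ∂_1 are all 1, so H_0 = Z.
  H_1: rank ker ∂_1 − rank ∂_2 = (30 − 9) − 20 = 1, and ∂_2 has invariant factor 2 > 1, so H_1 = Z ⊕ Z/2.
  H_2: rank ker ∂_2 − rank ∂_3 = (20 − 20) − 0 = 0, and there is no ∂_3, so H_2 = 0.

As a check, the Euler characteristic is 10 − 30 + 20 = 0, which agrees with 1 − 1 + 0 = 0.

H_0 = Z,  H_1 = Z ⊕ Z/2,  H_2 = 0.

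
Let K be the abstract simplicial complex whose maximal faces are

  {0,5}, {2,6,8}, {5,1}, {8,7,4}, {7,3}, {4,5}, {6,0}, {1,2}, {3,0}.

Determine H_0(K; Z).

Fix the vertex order 0 < 1 < 2 < 3 < 4 < 5 < 6 < 7 < 8 and write every simplex with vertices in increasing order. Then dim K = 2 and the simplices of K are:

  0-simplices (9): [0], [1], [2], [3], [4], [5], [6], [7], [8]
  1-simplices (13): [0,3], [0,5], [0,6], [1,2], [1,5], [2,6], [2,8], [3,7], [4,5], [4,7], [4,8], [6,8], [7,8]
  2-simplices (2): [2,6,8], [4,7,8]

Hence C_0 ≅ Z^9, C_1 ≅ Z^13, C_2 ≅ Z^2.

∂_1: C_1 → C_0 sends each edge [p,q] (with p < q) to q − p.
As a 9×13 matrix over Z this has rank 8, with invariant factors (1,1,1,1,1,1,1,1).

∂_2: C_2 → C_1 sends each 2-simplex [p,q,r] to [q,r] − [p,r] + [p,q]. For instance
  ∂[2,6,8] = [6,8] − [2,8] + [2,6],
  ∂[4,7,8] = [7,8] − [4,8] + [4,7].
As a 13×2 matrix over Z this has rank 2, with invariant factors (1,1).

Computing H_k = (kernel of ∂_k) / (image of ∂_{k+1}):

  H_0: rank C_0 − rank ∂_1 = 9 − 8 = 1, and the invariant factors of ∂_1 are all 1, so H_0 ≅ Z.

H_0 ≅ Z.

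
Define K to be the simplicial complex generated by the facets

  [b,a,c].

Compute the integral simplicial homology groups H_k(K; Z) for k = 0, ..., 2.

Take the total order a < b < c on the vertex set. Then K (dimension 2) consists of the simplices:

  0-simplices (3): a, b, c
  1-simplices (3): ab, ac, bc
  2-simplices (1): abc

giving chain groups C_0 ≅ Z^3, C_1 ≅ Z^3, C_2 ≅ Z^1.

The boundary map ∂_1: C_1 → C_0 maps an edge to its endpoints' difference, ∂[p,q] = q − p.
The 3×3 boundary matrix has rank 2 and Smith normal form diag(1,1).

Boundary ∂_2: C_2 → C_1 maps a triangle to the signed sum of its edges. For instance
  ∂abc = bc − ac + ab.
The 3×1 boundary matrix has rank 1 and Smith normal form diag(1).

From H_k ≅ ker(∂_k) / im(∂_{k+1}) we obtain:

  H_0: rank C_0 − rank ∂_1 = 3 − 2 = 1, and the invariant factors of ∂_1 are all 1, so H_0 = Z.
  H_1: rank ker ∂_1 − rank ∂_2 = (3 − 2) − 1 = 0, and the invariant factors of ∂_2 are all 1, so H_1 = 0.
  H_2: rank ker ∂_2 − rank ∂_3 = (1 − 1) − 0 = 0, and there is no ∂_3, so H_2 = 0.

As a check, the Euler characteristic is 3 − 3 + 1 = 1, which agrees with 1 − 0 + 0 = 1.

H_0 ≅ Z,  H_1 = 0,  H_2 = 0.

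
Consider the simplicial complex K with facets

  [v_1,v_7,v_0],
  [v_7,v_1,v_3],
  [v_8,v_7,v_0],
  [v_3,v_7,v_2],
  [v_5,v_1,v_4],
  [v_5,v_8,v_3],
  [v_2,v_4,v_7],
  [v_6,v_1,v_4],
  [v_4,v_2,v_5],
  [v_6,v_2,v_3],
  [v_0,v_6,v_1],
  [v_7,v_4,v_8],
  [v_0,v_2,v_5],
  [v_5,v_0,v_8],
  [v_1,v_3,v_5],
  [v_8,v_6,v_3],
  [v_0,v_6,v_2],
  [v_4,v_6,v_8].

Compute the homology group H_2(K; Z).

Fix the vertex order v_0 < v_1 < v_2 < v_3 < v_4 < v_5 < v_6 < v_7 < v_8 and write every simplex with vertices in increasing order. Then dim K = 2 and the simplices of K are:

  0-simplices (9): [v_0], [v_1], [v_2], [v_3], [v_4], [v_5], [v_6], [v_7], [v_8]
  1-simplices (27): (27 of them)
  2-simplices (18): (18 of them)

giving chain groups C_0 ≅ Z^9, C_1 ≅ Z^27, C_2 ≅ Z^18.

The boundary map ∂_1: C_1 → C_0 sends each edge [p,q] (with p < q) to q − p. For instance
  ∂[v_0,v_7] = [v_7] − [v_0].
As a 9×27 matrix over Z this has rank 8, with invariant factors (1,1,1,1,1,1,1,1).

Boundary ∂_2: C_2 → C_1 sends each 2-simplex [p,q,r] to [q,r] − [p,r] + [p,q]. For instance
  ∂[v_0,v_7,v_8] = [v_7,v_8] − [v_0,v_8] + [v_0,v_7],
  ∂[v_1,v_4,v_5] = [v_4,v_5] − [v_1,v_5] + [v_1,v_4].
This gives a 27×18 integer matrix of rank 17; reducing to Smith normal form yields diagonal entries (1,1,1,1,1,1,1,1,1,1,1,1,1,1,1,1,1).

Now H_k = ker ∂_k / im ∂_{k+1}, so:

  H_2: rank ker ∂_2 − rank ∂_3 = (18 − 17) − 0 = 1, and there is no ∂_3, so H_2 = Z.

H_2 ≅ Z.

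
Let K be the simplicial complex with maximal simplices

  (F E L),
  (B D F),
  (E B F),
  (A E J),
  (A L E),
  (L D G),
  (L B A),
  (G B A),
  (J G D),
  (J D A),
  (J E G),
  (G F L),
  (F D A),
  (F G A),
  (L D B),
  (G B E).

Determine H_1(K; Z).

H_1 ≅ Z^2.

We work with the vertex ordering A < B < D < E < F < G < J < L. The simplices of K, each written with vertices in increasing order, are:

  0-simplices (8): A, B, D, E, F, G, J, L
  1-simplices (24): AB, AD, AE, AF, AG, AJ, AL, BD, BE, BF, BG, BL, DF, DG, DJ, DL, EF, EG, EJ, EL, FG, FL, GJ, GL
  2-simplices (16): ABG, ABL, ADF, ADJ, AEJ, AEL, AFG, BDF, BDL, BEF, BEG, DGJ, DGL, EFL, EGJ, FGL

giving chain groups C_0 ≅ Z^8, C_1 ≅ Z^24, C_2 ≅ Z^16.

∂_1: C_1 → C_0 sends each edge [p,q] (with p < q) to q − p. For instance
  ∂AJ = J − A.
This gives a 8×24 integer matrix of rank 7; reducing to Smith normal form yields diagonal entries (1,1,1,1,1,1,1).

Boundary ∂_2: C_2 → C_1 maps a triangle to the signed sum of its edges. For instance
  ∂DGJ = GJ − DJ + DG,
  ∂BEG = EG − BG + BE.
This gives a 24×16 integer matrix of rank 15; reducing to Smith normal form yields diagonal entries (1,1,1,1,1,1,1,1,1,1,1,1,1,1,1).

From H_k ≅ ker(∂_k) / im(∂_{k+1}) we obtain:

  H_1: rank ker ∂_1 − rank ∂_2 = (24 − 7) − 15 = 2, and the invariant factors of ∂_2 are all 1, so H_1 = Z^2.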